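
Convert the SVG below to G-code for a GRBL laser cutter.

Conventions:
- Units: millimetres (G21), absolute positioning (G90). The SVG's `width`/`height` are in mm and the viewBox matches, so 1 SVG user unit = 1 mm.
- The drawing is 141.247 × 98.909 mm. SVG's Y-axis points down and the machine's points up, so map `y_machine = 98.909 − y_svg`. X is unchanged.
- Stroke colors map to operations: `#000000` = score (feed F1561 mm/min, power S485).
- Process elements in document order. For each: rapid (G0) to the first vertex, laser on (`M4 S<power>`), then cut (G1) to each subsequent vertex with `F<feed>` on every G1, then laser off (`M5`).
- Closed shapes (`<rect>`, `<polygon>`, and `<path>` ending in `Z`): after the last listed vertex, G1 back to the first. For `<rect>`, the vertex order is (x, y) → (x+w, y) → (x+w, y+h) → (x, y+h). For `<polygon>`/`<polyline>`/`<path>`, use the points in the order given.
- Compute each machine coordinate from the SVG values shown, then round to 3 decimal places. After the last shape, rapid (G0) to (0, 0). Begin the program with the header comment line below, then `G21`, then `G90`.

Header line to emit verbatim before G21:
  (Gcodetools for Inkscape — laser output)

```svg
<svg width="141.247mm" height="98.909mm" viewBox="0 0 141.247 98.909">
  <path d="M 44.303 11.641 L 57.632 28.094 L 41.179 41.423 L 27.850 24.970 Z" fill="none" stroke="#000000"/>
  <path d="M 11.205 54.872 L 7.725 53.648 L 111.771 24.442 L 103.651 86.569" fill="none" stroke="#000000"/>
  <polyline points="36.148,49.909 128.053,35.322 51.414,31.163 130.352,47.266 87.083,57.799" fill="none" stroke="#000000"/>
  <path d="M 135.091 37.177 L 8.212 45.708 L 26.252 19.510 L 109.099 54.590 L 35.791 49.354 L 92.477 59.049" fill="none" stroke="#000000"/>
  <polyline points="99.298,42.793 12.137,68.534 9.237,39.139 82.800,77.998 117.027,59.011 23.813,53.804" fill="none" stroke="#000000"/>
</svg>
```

(Gcodetools for Inkscape — laser output)
G21
G90
G0 X44.303 Y87.268
M4 S485
G1 X57.632 Y70.815 F1561
G1 X41.179 Y57.486 F1561
G1 X27.850 Y73.939 F1561
G1 X44.303 Y87.268 F1561
M5
G0 X11.205 Y44.037
M4 S485
G1 X7.725 Y45.261 F1561
G1 X111.771 Y74.467 F1561
G1 X103.651 Y12.340 F1561
M5
G0 X36.148 Y49.000
M4 S485
G1 X128.053 Y63.587 F1561
G1 X51.414 Y67.746 F1561
G1 X130.352 Y51.643 F1561
G1 X87.083 Y41.110 F1561
M5
G0 X135.091 Y61.732
M4 S485
G1 X8.212 Y53.201 F1561
G1 X26.252 Y79.399 F1561
G1 X109.099 Y44.319 F1561
G1 X35.791 Y49.555 F1561
G1 X92.477 Y39.860 F1561
M5
G0 X99.298 Y56.116
M4 S485
G1 X12.137 Y30.375 F1561
G1 X9.237 Y59.770 F1561
G1 X82.800 Y20.911 F1561
G1 X117.027 Y39.898 F1561
G1 X23.813 Y45.105 F1561
M5
G0 X0.000 Y0.000

Since the viewBox matches the mm dimensions, user units are millimetres directly. The only transform is the Y-flip y_m = 98.909 − y_svg.

Shape 1 is a regular polygon drawn with `<path>`. Its stroke #000000 means score at S485, F1561. After flipping Y the toolpath is (44.303,87.268) → (57.632,70.815) → (41.179,57.486) → (27.850,73.939) → (44.303,87.268), returning to the start.

Shape 2 is a open polyline drawn with `<path>`. Its stroke #000000 means score at S485, F1561. After flipping Y the toolpath is (11.205,44.037) → (7.725,45.261) → (111.771,74.467) → (103.651,12.340).

Shape 3 is a open polyline drawn with `<polyline>`. Its stroke #000000 means score at S485, F1561. After flipping Y the toolpath is (36.148,49.000) → (128.053,63.587) → (51.414,67.746) → (130.352,51.643) → (87.083,41.110).

Shape 4 is a open polyline drawn with `<path>`. Its stroke #000000 means score at S485, F1561. After flipping Y the toolpath is (135.091,61.732) → (8.212,53.201) → (26.252,79.399) → (109.099,44.319) → (35.791,49.555) → (92.477,39.860).

Shape 5 is a open polyline drawn with `<polyline>`. Its stroke #000000 means score at S485, F1561. After flipping Y the toolpath is (99.298,56.116) → (12.137,30.375) → (9.237,59.770) → (82.800,20.911) → (117.027,39.898) → (23.813,45.105).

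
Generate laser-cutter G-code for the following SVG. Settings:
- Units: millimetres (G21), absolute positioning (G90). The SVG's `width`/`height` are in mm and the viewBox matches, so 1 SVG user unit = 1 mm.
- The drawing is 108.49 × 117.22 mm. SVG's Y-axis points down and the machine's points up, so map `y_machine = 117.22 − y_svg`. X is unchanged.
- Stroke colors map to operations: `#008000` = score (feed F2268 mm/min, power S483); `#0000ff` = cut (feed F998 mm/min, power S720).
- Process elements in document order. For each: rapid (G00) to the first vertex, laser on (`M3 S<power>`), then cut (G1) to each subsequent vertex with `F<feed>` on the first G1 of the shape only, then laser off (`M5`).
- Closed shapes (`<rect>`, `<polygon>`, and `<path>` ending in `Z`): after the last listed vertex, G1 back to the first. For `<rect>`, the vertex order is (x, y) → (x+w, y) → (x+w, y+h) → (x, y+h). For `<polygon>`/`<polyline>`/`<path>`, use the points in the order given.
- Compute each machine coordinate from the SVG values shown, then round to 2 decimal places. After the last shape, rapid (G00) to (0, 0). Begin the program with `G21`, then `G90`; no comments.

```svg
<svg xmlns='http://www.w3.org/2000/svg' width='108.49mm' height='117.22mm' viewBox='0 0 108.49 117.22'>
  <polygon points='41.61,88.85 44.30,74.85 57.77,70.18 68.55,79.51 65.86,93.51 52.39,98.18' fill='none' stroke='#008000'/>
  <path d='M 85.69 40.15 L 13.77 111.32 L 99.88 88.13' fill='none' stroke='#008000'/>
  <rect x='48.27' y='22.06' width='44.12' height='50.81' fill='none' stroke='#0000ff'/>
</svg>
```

1 u = 1 mm; y_m = 117.22 − y.

[1] `<polygon>` regular polygon, #008000→score S483 F2268: (41.61,28.37) → (44.30,42.37) → (57.77,47.04) → (68.55,37.71) → (65.86,23.71) → (52.39,19.04) → (41.61,28.37) (closed)

[2] `<path>` open polyline, #008000→score S483 F2268: (85.69,77.07) → (13.77,5.90) → (99.88,29.09)

[3] `<rect>` rectangle, #0000ff→cut S720 F998: (48.27,95.16) → (92.39,95.16) → (92.39,44.35) → (48.27,44.35) → (48.27,95.16) (closed)

G21
G90
G00 X41.61 Y28.37
M3 S483
G1 X44.30 Y42.37 F2268
G1 X57.77 Y47.04
G1 X68.55 Y37.71
G1 X65.86 Y23.71
G1 X52.39 Y19.04
G1 X41.61 Y28.37
M5
G00 X85.69 Y77.07
M3 S483
G1 X13.77 Y5.90 F2268
G1 X99.88 Y29.09
M5
G00 X48.27 Y95.16
M3 S720
G1 X92.39 Y95.16 F998
G1 X92.39 Y44.35
G1 X48.27 Y44.35
G1 X48.27 Y95.16
M5
G00 X0.00 Y0.00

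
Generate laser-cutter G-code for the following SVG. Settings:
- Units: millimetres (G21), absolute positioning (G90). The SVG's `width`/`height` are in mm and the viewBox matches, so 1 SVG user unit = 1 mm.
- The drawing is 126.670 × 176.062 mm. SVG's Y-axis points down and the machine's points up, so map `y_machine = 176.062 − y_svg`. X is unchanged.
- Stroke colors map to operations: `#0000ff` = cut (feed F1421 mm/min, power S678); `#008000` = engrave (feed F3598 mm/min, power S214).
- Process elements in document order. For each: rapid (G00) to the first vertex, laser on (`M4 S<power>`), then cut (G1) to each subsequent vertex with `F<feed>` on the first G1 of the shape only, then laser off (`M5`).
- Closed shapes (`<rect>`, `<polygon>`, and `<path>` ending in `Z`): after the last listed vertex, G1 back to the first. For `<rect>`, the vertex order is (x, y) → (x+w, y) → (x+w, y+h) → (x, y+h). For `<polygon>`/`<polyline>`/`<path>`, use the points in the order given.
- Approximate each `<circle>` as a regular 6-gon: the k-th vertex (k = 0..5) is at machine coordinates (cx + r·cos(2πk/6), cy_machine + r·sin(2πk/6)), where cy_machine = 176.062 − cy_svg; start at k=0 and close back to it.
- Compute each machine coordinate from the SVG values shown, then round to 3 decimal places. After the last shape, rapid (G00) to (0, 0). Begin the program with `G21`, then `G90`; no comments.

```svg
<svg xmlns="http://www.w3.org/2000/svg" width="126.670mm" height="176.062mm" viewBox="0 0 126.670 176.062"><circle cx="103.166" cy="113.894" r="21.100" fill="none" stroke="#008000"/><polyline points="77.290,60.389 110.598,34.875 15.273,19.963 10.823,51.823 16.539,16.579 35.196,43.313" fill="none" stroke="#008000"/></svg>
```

1 u = 1 mm; y_m = 176.062 − y.

[1] `<circle>` circle, #008000→engrave S214 F3598: (124.266,62.168) → (113.716,80.441) → (92.616,80.441) → (82.066,62.168) → (92.616,43.895) → (113.716,43.895) → (124.266,62.168) (closed)

[2] `<polyline>` open polyline, #008000→engrave S214 F3598: (77.290,115.673) → (110.598,141.187) → (15.273,156.099) → (10.823,124.239) → (16.539,159.483) → (35.196,132.749)

G21
G90
G00 X124.266 Y62.168
M4 S214
G1 X113.716 Y80.441 F3598
G1 X92.616 Y80.441
G1 X82.066 Y62.168
G1 X92.616 Y43.895
G1 X113.716 Y43.895
G1 X124.266 Y62.168
M5
G00 X77.290 Y115.673
M4 S214
G1 X110.598 Y141.187 F3598
G1 X15.273 Y156.099
G1 X10.823 Y124.239
G1 X16.539 Y159.483
G1 X35.196 Y132.749
M5
G00 X0.000 Y0.000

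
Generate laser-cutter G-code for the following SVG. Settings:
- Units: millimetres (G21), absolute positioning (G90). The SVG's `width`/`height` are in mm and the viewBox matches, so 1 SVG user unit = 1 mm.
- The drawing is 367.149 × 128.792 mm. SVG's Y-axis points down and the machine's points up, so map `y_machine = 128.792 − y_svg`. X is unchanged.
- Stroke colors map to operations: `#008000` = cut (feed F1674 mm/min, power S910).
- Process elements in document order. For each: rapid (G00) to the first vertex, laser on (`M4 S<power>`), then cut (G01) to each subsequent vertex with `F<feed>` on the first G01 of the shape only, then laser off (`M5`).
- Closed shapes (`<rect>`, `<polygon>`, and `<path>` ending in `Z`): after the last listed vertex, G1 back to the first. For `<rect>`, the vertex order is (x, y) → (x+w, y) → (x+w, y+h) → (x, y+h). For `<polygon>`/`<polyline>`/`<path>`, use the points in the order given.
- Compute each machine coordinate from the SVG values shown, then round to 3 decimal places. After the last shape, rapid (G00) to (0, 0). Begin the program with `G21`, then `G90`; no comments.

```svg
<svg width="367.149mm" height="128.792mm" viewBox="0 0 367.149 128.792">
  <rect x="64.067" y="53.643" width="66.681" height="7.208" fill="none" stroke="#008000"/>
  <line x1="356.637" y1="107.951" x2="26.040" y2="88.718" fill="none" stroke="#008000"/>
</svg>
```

G21
G90
G00 X64.067 Y75.149
M4 S910
G01 X130.748 Y75.149 F1674
G01 X130.748 Y67.941
G01 X64.067 Y67.941
G01 X64.067 Y75.149
M5
G00 X356.637 Y20.841
M4 S910
G01 X26.040 Y40.074 F1674
M5
G00 X0.000 Y0.000

Since the viewBox matches the mm dimensions, user units are millimetres directly. The only transform is the Y-flip y_m = 128.792 − y_svg.

Shape 1 is a rectangle drawn with `<rect>`. Its stroke #008000 means cut at S910, F1674. After flipping Y the toolpath is (64.067,75.149) → (130.748,75.149) → (130.748,67.941) → (64.067,67.941) → (64.067,75.149), returning to the start.

Shape 2 is a line segment drawn with `<line>`. Its stroke #008000 means cut at S910, F1674. After flipping Y the toolpath is (356.637,20.841) → (26.040,40.074).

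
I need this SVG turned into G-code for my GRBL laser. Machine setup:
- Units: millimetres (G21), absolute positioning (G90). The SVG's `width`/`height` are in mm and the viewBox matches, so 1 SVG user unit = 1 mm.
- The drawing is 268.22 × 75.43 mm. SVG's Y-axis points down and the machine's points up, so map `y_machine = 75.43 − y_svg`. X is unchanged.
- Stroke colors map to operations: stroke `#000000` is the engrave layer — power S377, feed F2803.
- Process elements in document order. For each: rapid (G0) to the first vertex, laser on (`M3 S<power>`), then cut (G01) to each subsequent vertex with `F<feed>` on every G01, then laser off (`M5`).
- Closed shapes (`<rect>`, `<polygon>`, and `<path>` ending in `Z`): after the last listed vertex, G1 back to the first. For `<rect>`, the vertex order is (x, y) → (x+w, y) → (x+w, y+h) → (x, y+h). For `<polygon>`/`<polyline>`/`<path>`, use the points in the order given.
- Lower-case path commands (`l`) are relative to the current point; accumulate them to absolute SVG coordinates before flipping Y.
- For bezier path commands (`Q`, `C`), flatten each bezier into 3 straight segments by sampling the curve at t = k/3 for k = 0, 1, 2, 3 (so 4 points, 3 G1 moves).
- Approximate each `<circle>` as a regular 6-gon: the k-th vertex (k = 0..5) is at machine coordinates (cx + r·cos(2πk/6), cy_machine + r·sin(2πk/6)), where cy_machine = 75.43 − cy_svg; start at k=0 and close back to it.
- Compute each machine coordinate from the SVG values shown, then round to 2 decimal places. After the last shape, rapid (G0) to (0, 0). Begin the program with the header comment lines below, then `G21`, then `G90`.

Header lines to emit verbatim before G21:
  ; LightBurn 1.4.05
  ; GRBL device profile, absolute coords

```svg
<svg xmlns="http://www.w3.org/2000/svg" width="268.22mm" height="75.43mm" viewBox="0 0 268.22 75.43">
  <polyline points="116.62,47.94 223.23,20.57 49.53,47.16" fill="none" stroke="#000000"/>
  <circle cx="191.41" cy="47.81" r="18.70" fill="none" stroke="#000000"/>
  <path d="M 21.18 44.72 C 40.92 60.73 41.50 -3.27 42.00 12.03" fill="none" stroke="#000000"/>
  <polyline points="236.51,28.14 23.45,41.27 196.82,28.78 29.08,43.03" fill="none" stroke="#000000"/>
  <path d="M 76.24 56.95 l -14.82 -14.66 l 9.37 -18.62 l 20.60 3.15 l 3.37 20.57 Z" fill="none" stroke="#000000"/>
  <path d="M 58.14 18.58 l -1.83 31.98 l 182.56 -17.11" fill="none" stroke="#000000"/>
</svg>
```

; LightBurn 1.4.05
; GRBL device profile, absolute coords
G21
G90
G0 X116.62 Y27.49
M3 S377
G01 X223.23 Y54.86 F2803
G01 X49.53 Y28.27 F2803
M5
G0 X210.11 Y27.62
M3 S377
G01 X200.76 Y43.81 F2803
G01 X182.06 Y43.81 F2803
G01 X172.71 Y27.62 F2803
G01 X182.06 Y11.43 F2803
G01 X200.76 Y11.43 F2803
G01 X210.11 Y27.62 F2803
M5
G0 X21.18 Y30.71
M3 S377
G01 X35.24 Y35.47 F2803
G01 X40.77 Y58.17 F2803
G01 X42.00 Y63.40 F2803
M5
G0 X236.51 Y47.29
M3 S377
G01 X23.45 Y34.16 F2803
G01 X196.82 Y46.65 F2803
G01 X29.08 Y32.40 F2803
M5
G0 X76.24 Y18.48
M3 S377
G01 X61.42 Y33.14 F2803
G01 X70.79 Y51.76 F2803
G01 X91.39 Y48.61 F2803
G01 X94.76 Y28.04 F2803
G01 X76.24 Y18.48 F2803
M5
G0 X58.14 Y56.85
M3 S377
G01 X56.31 Y24.87 F2803
G01 X238.87 Y41.98 F2803
M5
G0 X0.00 Y0.00

viewBox `0 0 268.22 75.43` with mm width/height → 1 unit = 1 mm. Flip: y_m = 75.43 − y_svg.

**Shape 1** — `<polyline>` open polyline, stroke `#000000` → engrave (S377, F2803). Machine vertices: (116.62,27.49) → (223.23,54.86) → (49.53,28.27). Open path.

**Shape 2** — `<circle>` circle, stroke `#000000` → engrave (S377, F2803). Machine vertices: (210.11,27.62) → (200.76,43.81) → (182.06,43.81) → (172.71,27.62) → (182.06,11.43) → (200.76,11.43) → (210.11,27.62). Closed: final G1 returns to the first vertex.

**Shape 3** — `<path>` cubic bezier, stroke `#000000` → engrave (S377, F2803). Control points (SVG): P0=(21.18,44.72), P1=(40.92,60.73), P2=(41.50,-3.27), P3=(42.00,12.03); sampled at t=k/3. Machine vertices: (21.18,30.71) → (35.24,35.47) → (40.77,58.17) → (42.00,63.40). Open path.

**Shape 4** — `<polyline>` open polyline, stroke `#000000` → engrave (S377, F2803). Machine vertices: (236.51,47.29) → (23.45,34.16) → (196.82,46.65) → (29.08,32.40). Open path.

**Shape 5** — `<path>` regular polygon, stroke `#000000` → engrave (S377, F2803). Machine vertices: (76.24,18.48) → (61.42,33.14) → (70.79,51.76) → (91.39,48.61) → (94.76,28.04) → (76.24,18.48). Closed: final G1 returns to the first vertex.

**Shape 6** — `<path>` open polyline, stroke `#000000` → engrave (S377, F2803). Machine vertices: (58.14,56.85) → (56.31,24.87) → (238.87,41.98). Open path.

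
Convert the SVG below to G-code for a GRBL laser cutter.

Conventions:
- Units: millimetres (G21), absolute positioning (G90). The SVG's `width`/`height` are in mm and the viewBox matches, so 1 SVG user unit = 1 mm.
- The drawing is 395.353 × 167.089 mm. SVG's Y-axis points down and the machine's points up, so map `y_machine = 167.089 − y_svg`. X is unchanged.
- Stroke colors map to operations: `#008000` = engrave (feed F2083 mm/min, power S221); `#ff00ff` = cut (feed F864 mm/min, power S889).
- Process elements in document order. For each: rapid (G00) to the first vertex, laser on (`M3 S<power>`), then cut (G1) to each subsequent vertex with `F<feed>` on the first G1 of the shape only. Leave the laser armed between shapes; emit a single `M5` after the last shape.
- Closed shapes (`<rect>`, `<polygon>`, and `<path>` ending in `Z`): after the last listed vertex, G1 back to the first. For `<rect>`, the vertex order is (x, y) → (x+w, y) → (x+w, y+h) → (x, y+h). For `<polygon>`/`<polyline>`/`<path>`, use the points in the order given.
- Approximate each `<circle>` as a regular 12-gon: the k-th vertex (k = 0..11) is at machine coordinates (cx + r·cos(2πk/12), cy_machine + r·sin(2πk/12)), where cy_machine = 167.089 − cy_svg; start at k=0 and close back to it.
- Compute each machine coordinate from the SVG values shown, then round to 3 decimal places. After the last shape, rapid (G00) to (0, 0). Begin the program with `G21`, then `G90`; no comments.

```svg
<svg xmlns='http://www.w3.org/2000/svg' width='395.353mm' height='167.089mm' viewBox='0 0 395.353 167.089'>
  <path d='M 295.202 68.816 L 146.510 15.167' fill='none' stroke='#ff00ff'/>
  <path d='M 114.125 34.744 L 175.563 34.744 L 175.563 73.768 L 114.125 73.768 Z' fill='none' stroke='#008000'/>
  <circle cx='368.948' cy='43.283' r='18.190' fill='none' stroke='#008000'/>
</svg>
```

G21
G90
G00 X295.202 Y98.273
M3 S889
G1 X146.510 Y151.922 F864
G00 X114.125 Y132.345
M3 S221
G1 X175.563 Y132.345 F2083
G1 X175.563 Y93.321
G1 X114.125 Y93.321
G1 X114.125 Y132.345
G00 X387.138 Y123.806
M3 S221
G1 X384.701 Y132.901 F2083
G1 X378.043 Y139.559
G1 X368.948 Y141.996
G1 X359.853 Y139.559
G1 X353.195 Y132.901
G1 X350.758 Y123.806
G1 X353.195 Y114.711
G1 X359.853 Y108.053
G1 X368.948 Y105.616
G1 X378.043 Y108.053
G1 X384.701 Y114.711
G1 X387.138 Y123.806
M5
G00 X0.000 Y0.000

Since the viewBox matches the mm dimensions, user units are millimetres directly. The only transform is the Y-flip y_m = 167.089 − y_svg.

Shape 1 is a line segment drawn with `<path>`. Its stroke #ff00ff means cut at S889, F864. After flipping Y the toolpath is (295.202,98.273) → (146.510,151.922).

Shape 2 is a rectangle drawn with `<path>`. Its stroke #008000 means engrave at S221, F2083. After flipping Y the toolpath is (114.125,132.345) → (175.563,132.345) → (175.563,93.321) → (114.125,93.321) → (114.125,132.345), returning to the start.

Shape 3 is a circle drawn with `<circle>`. Its stroke #008000 means engrave at S221, F2083. After flipping Y the toolpath is (387.138,123.806) → (384.701,132.901) → (378.043,139.559) → (368.948,141.996) → (359.853,139.559) → (353.195,132.901) → (350.758,123.806) → (353.195,114.711) → (359.853,108.053) → (368.948,105.616) → (378.043,108.053) → (384.701,114.711) → (387.138,123.806), returning to the start.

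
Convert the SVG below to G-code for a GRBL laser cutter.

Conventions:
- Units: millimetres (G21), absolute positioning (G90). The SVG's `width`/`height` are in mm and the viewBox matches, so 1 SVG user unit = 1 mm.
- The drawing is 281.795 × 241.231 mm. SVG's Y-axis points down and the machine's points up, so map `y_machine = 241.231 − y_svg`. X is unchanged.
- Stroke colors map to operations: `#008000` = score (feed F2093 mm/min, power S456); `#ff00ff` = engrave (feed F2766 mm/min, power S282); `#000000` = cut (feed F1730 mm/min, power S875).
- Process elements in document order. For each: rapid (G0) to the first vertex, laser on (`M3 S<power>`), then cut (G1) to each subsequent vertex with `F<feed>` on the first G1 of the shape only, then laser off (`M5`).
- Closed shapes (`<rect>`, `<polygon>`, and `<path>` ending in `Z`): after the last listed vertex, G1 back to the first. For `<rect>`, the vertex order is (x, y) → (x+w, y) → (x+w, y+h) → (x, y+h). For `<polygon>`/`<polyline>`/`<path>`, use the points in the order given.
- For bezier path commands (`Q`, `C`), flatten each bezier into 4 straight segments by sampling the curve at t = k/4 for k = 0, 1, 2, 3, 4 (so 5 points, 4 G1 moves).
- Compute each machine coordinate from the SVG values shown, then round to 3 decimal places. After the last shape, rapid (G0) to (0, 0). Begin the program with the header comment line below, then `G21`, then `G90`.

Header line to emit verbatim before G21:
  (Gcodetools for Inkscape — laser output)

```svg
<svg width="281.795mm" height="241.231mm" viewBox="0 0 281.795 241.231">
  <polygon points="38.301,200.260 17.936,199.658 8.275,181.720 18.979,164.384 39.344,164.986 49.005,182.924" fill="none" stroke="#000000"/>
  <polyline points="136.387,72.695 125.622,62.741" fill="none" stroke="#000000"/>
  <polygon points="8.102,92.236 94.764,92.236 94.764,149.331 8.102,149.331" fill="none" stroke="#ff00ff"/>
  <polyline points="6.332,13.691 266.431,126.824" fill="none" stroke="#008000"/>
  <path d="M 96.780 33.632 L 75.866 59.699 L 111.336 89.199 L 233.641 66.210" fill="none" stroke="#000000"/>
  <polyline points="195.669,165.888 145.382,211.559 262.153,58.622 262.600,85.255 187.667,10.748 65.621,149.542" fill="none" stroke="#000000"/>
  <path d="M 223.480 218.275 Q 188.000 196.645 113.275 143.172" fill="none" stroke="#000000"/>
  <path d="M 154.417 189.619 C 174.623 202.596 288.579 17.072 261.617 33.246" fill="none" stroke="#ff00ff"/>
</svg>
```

(Gcodetools for Inkscape — laser output)
G21
G90
G0 X38.301 Y40.971
M3 S875
G1 X17.936 Y41.573 F1730
G1 X8.275 Y59.511
G1 X18.979 Y76.847
G1 X39.344 Y76.245
G1 X49.005 Y58.307
G1 X38.301 Y40.971
M5
G0 X136.387 Y168.536
M3 S875
G1 X125.622 Y178.490 F1730
M5
G0 X8.102 Y148.995
M3 S282
G1 X94.764 Y148.995 F2766
G1 X94.764 Y91.900
G1 X8.102 Y91.900
G1 X8.102 Y148.995
M5
G0 X6.332 Y227.540
M3 S456
G1 X266.431 Y114.407 F2093
M5
G0 X96.780 Y207.599
M3 S875
G1 X75.866 Y181.532 F1730
G1 X111.336 Y152.032
G1 X233.641 Y175.021
M5
G0 X195.669 Y75.343
M3 S875
G1 X145.382 Y29.672 F1730
G1 X262.153 Y182.609
G1 X262.600 Y155.976
G1 X187.667 Y230.483
G1 X65.621 Y91.689
M5
G0 X223.480 Y22.956
M3 S875
G1 X203.287 Y35.761 F1730
G1 X178.189 Y52.547
G1 X148.185 Y73.313
G1 X113.275 Y98.059
M5
G0 X154.417 Y51.612
M3 S282
G1 X183.483 Y72.845 F2766
G1 X225.705 Y130.997
G1 X259.083 Y188.550
G1 X261.617 Y207.985
M5
G0 X0.000 Y0.000

1 u = 1 mm; y_m = 241.231 − y.

[1] `<polygon>` regular polygon, #000000→cut S875 F1730: (38.301,40.971) → (17.936,41.573) → (8.275,59.511) → (18.979,76.847) → (39.344,76.245) → (49.005,58.307) → (38.301,40.971) (closed)

[2] `<polyline>` line segment, #000000→cut S875 F1730: (136.387,168.536) → (125.622,178.490)

[3] `<polygon>` rectangle, #ff00ff→engrave S282 F2766: (8.102,148.995) → (94.764,148.995) → (94.764,91.900) → (8.102,91.900) → (8.102,148.995) (closed)

[4] `<polyline>` line segment, #008000→score S456 F2093: (6.332,227.540) → (266.431,114.407)

[5] `<path>` open polyline, #000000→cut S875 F1730: (96.780,207.599) → (75.866,181.532) → (111.336,152.032) → (233.641,175.021)

[6] `<polyline>` open polyline, #000000→cut S875 F1730: (195.669,75.343) → (145.382,29.672) → (262.153,182.609) → (262.600,155.976) → (187.667,230.483) → (65.621,91.689)

[7] `<path>` quadratic bezier, #000000→cut S875 F1730: (223.480,22.956) → (203.287,35.761) → (178.189,52.547) → (148.185,73.313) → (113.275,98.059)

[8] `<path>` cubic bezier, #ff00ff→engrave S282 F2766: (154.417,51.612) → (183.483,72.845) → (225.705,130.997) → (259.083,188.550) → (261.617,207.985)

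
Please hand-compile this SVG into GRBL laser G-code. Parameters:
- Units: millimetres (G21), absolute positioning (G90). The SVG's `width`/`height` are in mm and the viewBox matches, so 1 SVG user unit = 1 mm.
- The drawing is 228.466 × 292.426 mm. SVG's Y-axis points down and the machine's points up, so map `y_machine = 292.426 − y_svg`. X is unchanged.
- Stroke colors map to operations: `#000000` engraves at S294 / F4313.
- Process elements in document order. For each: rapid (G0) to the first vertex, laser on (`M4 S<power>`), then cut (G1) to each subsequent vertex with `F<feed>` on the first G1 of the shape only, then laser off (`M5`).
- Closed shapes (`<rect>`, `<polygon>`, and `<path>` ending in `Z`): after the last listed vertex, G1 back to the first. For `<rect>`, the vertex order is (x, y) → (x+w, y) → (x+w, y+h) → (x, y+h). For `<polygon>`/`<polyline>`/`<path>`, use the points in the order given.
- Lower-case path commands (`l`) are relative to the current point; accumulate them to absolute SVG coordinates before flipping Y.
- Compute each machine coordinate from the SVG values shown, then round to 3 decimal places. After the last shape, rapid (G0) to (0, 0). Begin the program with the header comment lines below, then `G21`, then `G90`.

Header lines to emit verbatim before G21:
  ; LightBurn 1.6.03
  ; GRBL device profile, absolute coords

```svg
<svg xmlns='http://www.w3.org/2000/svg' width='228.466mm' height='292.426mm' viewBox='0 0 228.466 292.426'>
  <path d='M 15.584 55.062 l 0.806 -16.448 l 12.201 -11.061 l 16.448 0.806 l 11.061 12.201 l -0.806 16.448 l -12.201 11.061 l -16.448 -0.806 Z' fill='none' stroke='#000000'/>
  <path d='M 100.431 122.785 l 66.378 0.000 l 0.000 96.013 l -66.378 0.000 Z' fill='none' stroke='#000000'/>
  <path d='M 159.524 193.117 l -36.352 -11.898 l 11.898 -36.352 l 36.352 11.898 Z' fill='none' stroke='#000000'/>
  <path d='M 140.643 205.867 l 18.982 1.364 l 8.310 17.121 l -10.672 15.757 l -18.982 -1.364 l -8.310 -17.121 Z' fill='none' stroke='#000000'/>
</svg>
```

; LightBurn 1.6.03
; GRBL device profile, absolute coords
G21
G90
G0 X15.584 Y237.364
M4 S294
G1 X16.390 Y253.812 F4313
G1 X28.591 Y264.873
G1 X45.039 Y264.067
G1 X56.100 Y251.866
G1 X55.294 Y235.418
G1 X43.093 Y224.357
G1 X26.645 Y225.163
G1 X15.584 Y237.364
M5
G0 X100.431 Y169.641
M4 S294
G1 X166.809 Y169.641 F4313
G1 X166.809 Y73.628
G1 X100.431 Y73.628
G1 X100.431 Y169.641
M5
G0 X159.524 Y99.309
M4 S294
G1 X123.172 Y111.207 F4313
G1 X135.070 Y147.559
G1 X171.422 Y135.661
G1 X159.524 Y99.309
M5
G0 X140.643 Y86.559
M4 S294
G1 X159.625 Y85.195 F4313
G1 X167.935 Y68.074
G1 X157.263 Y52.317
G1 X138.281 Y53.681
G1 X129.971 Y70.802
G1 X140.643 Y86.559
M5
G0 X0.000 Y0.000

Since the viewBox matches the mm dimensions, user units are millimetres directly. The only transform is the Y-flip y_m = 292.426 − y_svg.

Shape 1 is a regular polygon drawn with `<path>`. Its stroke #000000 means engrave at S294, F4313. After flipping Y the toolpath is (15.584,237.364) → (16.390,253.812) → (28.591,264.873) → (45.039,264.067) → (56.100,251.866) → (55.294,235.418) → (43.093,224.357) → (26.645,225.163) → (15.584,237.364), returning to the start.

Shape 2 is a rectangle drawn with `<path>`. Its stroke #000000 means engrave at S294, F4313. After flipping Y the toolpath is (100.431,169.641) → (166.809,169.641) → (166.809,73.628) → (100.431,73.628) → (100.431,169.641), returning to the start.

Shape 3 is a regular polygon drawn with `<path>`. Its stroke #000000 means engrave at S294, F4313. After flipping Y the toolpath is (159.524,99.309) → (123.172,111.207) → (135.070,147.559) → (171.422,135.661) → (159.524,99.309), returning to the start.

Shape 4 is a regular polygon drawn with `<path>`. Its stroke #000000 means engrave at S294, F4313. After flipping Y the toolpath is (140.643,86.559) → (159.625,85.195) → (167.935,68.074) → (157.263,52.317) → (138.281,53.681) → (129.971,70.802) → (140.643,86.559), returning to the start.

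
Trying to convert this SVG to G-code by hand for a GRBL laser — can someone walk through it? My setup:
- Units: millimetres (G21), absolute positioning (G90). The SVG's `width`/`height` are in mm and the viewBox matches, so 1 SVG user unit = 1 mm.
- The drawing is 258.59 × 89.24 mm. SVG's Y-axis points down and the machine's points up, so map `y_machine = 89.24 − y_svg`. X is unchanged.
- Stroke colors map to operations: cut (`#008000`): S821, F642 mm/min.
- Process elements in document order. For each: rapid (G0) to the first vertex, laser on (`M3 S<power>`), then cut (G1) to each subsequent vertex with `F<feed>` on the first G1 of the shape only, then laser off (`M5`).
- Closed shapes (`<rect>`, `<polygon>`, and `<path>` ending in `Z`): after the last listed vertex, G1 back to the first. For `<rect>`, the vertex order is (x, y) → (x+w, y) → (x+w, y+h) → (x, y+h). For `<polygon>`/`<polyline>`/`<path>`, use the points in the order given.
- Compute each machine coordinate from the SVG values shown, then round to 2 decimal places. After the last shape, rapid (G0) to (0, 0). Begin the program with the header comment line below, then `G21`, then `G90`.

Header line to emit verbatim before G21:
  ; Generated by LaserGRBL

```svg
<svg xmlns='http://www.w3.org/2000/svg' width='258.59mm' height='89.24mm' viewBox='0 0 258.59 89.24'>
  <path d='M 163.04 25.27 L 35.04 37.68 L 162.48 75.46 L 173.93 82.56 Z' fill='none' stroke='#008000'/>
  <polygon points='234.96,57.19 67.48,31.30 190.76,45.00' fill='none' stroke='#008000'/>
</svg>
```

1 u = 1 mm; y_m = 89.24 − y.

[1] `<path>` closed polygon, #008000→cut S821 F642: (163.04,63.97) → (35.04,51.56) → (162.48,13.78) → (173.93,6.68) → (163.04,63.97) (closed)

[2] `<polygon>` closed polygon, #008000→cut S821 F642: (234.96,32.05) → (67.48,57.94) → (190.76,44.24) → (234.96,32.05) (closed)

; Generated by LaserGRBL
G21
G90
G0 X163.04 Y63.97
M3 S821
G1 X35.04 Y51.56 F642
G1 X162.48 Y13.78
G1 X173.93 Y6.68
G1 X163.04 Y63.97
M5
G0 X234.96 Y32.05
M3 S821
G1 X67.48 Y57.94 F642
G1 X190.76 Y44.24
G1 X234.96 Y32.05
M5
G0 X0.00 Y0.00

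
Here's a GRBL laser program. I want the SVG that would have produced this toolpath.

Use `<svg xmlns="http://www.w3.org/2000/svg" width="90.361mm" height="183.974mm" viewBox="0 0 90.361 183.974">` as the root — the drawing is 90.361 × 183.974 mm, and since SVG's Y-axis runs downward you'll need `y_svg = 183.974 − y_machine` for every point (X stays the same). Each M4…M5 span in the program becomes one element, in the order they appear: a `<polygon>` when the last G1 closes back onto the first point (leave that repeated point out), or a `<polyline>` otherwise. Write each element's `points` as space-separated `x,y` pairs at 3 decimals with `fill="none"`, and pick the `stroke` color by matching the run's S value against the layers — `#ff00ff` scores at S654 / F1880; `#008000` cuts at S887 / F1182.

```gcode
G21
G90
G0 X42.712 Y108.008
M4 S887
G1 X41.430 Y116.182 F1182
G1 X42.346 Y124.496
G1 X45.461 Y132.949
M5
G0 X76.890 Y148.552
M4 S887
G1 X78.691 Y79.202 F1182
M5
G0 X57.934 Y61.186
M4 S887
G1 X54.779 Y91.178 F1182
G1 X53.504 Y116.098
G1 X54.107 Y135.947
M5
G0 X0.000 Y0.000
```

Machine Y-up, SVG Y-down with viewBox height 183.974, so y_svg = 183.974 − y_machine; X carries over. Every run uses S887, so all elements get stroke `#008000` (cut).

Run 1: The run is open, so emit a `<polyline>` with points (Y-flipped): 42.712,75.966 41.430,67.792 42.346,59.478 45.461,51.025.

Run 2: The run is open, so emit a `<polyline>` with points (Y-flipped): 76.890,35.422 78.691,104.772.

Run 3: The run is open, so emit a `<polyline>` with points (Y-flipped): 57.934,122.788 54.779,92.796 53.504,67.876 54.107,48.027.

<svg xmlns="http://www.w3.org/2000/svg" width="90.361mm" height="183.974mm" viewBox="0 0 90.361 183.974">
  <polyline points="42.712,75.966 41.430,67.792 42.346,59.478 45.461,51.025" fill="none" stroke="#008000"/>
  <polyline points="76.890,35.422 78.691,104.772" fill="none" stroke="#008000"/>
  <polyline points="57.934,122.788 54.779,92.796 53.504,67.876 54.107,48.027" fill="none" stroke="#008000"/>
</svg>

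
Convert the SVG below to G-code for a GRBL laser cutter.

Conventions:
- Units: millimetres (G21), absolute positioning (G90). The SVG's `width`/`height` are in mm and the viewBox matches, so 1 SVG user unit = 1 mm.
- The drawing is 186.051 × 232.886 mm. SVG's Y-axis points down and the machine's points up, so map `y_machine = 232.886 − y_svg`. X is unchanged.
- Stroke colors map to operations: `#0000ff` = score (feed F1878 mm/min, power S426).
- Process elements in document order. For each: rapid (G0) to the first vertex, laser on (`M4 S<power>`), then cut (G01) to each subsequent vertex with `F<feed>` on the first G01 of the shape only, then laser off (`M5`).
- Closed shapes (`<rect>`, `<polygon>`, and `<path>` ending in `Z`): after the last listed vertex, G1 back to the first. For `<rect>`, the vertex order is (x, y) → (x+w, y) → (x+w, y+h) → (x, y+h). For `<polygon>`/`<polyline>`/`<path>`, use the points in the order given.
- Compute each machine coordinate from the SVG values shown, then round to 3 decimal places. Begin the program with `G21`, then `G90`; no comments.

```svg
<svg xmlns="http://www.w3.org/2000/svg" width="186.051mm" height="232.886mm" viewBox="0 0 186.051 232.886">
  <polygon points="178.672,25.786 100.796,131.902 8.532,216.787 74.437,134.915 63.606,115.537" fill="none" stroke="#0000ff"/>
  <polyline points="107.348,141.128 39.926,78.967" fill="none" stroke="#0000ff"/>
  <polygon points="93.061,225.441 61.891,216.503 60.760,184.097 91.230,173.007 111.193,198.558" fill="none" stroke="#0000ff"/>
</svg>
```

G21
G90
G0 X178.672 Y207.100
M4 S426
G01 X100.796 Y100.984 F1878
G01 X8.532 Y16.099
G01 X74.437 Y97.971
G01 X63.606 Y117.349
G01 X178.672 Y207.100
M5
G0 X107.348 Y91.758
M4 S426
G01 X39.926 Y153.919 F1878
M5
G0 X93.061 Y7.445
M4 S426
G01 X61.891 Y16.383 F1878
G01 X60.760 Y48.789
G01 X91.230 Y59.879
G01 X111.193 Y34.328
G01 X93.061 Y7.445
M5

1 u = 1 mm; y_m = 232.886 − y.

[1] `<polygon>` closed polygon, #0000ff→score S426 F1878: (178.672,207.100) → (100.796,100.984) → (8.532,16.099) → (74.437,97.971) → (63.606,117.349) → (178.672,207.100) (closed)

[2] `<polyline>` line segment, #0000ff→score S426 F1878: (107.348,91.758) → (39.926,153.919)

[3] `<polygon>` regular polygon, #0000ff→score S426 F1878: (93.061,7.445) → (61.891,16.383) → (60.760,48.789) → (91.230,59.879) → (111.193,34.328) → (93.061,7.445) (closed)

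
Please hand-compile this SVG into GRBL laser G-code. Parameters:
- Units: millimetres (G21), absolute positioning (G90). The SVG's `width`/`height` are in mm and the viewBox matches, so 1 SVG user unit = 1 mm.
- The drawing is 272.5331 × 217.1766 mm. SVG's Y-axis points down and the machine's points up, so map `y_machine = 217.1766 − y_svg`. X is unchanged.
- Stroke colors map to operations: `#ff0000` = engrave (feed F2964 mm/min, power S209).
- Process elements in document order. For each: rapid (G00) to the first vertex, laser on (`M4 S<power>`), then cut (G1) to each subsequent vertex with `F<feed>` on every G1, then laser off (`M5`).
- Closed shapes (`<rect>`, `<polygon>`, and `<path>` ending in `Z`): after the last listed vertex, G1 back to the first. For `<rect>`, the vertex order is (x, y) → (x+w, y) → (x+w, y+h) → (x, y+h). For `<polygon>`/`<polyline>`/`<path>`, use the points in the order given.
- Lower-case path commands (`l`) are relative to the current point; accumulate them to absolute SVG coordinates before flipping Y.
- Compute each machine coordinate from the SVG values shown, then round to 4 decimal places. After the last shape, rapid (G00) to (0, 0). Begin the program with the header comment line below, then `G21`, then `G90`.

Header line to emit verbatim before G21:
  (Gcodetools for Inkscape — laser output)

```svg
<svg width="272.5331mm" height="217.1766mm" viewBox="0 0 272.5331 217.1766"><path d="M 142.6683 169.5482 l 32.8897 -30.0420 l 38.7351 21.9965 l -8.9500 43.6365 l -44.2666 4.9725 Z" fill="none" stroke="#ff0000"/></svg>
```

(Gcodetools for Inkscape — laser output)
G21
G90
G00 X142.6683 Y47.6284
M4 S209
G1 X175.5580 Y77.6704 F2964
G1 X214.2931 Y55.6739 F2964
G1 X205.3431 Y12.0374 F2964
G1 X161.0765 Y7.0649 F2964
G1 X142.6683 Y47.6284 F2964
M5
G00 X0.0000 Y0.0000

Since the viewBox matches the mm dimensions, user units are millimetres directly. The only transform is the Y-flip y_m = 217.1766 − y_svg.

Shape 1 is a regular polygon drawn with `<path>`. Its stroke #ff0000 means engrave at S209, F2964. After flipping Y the toolpath is (142.6683,47.6284) → (175.5580,77.6704) → (214.2931,55.6739) → (205.3431,12.0374) → (161.0765,7.0649) → (142.6683,47.6284), returning to the start.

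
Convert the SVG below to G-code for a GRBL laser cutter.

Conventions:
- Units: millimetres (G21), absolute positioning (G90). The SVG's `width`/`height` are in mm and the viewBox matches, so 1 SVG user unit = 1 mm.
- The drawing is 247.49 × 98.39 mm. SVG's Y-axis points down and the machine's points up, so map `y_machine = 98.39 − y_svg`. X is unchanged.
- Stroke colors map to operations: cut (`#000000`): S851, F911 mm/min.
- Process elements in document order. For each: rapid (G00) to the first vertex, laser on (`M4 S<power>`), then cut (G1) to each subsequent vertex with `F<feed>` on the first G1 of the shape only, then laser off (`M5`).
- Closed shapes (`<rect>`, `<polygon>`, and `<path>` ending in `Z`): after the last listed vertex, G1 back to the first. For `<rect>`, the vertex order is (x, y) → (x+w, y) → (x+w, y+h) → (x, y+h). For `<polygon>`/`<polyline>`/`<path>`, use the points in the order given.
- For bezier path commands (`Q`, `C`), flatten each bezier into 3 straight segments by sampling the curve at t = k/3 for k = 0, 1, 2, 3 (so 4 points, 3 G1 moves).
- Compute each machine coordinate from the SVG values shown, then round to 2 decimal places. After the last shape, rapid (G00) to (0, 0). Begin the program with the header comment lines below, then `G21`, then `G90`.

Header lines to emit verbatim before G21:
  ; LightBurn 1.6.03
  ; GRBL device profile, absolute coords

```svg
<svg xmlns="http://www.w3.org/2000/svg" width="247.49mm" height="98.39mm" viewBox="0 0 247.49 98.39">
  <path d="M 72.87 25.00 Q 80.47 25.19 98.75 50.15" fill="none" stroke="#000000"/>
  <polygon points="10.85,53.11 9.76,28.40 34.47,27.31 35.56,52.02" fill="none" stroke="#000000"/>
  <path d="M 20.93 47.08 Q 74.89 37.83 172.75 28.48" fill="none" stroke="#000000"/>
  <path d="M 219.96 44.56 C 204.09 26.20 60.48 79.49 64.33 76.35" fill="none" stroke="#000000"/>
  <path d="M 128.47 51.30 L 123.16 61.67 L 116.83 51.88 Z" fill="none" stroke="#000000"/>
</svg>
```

1 u = 1 mm; y_m = 98.39 − y.

[1] `<path>` quadratic bezier, #000000→cut S851 F911: (72.87,73.39) → (79.12,70.51) → (87.75,62.13) → (98.75,48.24)

[2] `<polygon>` regular polygon, #000000→cut S851 F911: (10.85,45.28) → (9.76,69.99) → (34.47,71.08) → (35.56,46.37) → (10.85,45.28) (closed)

[3] `<path>` quadratic bezier, #000000→cut S851 F911: (20.93,51.31) → (61.78,57.49) → (112.39,63.69) → (172.75,69.91)

[4] `<path>` cubic bezier, #000000→cut S851 F911: (219.96,53.83) → (171.70,53.05) → (99.44,32.97) → (64.33,22.04)

[5] `<path>` regular polygon, #000000→cut S851 F911: (128.47,47.09) → (123.16,36.72) → (116.83,46.51) → (128.47,47.09) (closed)

; LightBurn 1.6.03
; GRBL device profile, absolute coords
G21
G90
G00 X72.87 Y73.39
M4 S851
G1 X79.12 Y70.51 F911
G1 X87.75 Y62.13
G1 X98.75 Y48.24
M5
G00 X10.85 Y45.28
M4 S851
G1 X9.76 Y69.99 F911
G1 X34.47 Y71.08
G1 X35.56 Y46.37
G1 X10.85 Y45.28
M5
G00 X20.93 Y51.31
M4 S851
G1 X61.78 Y57.49 F911
G1 X112.39 Y63.69
G1 X172.75 Y69.91
M5
G00 X219.96 Y53.83
M4 S851
G1 X171.70 Y53.05 F911
G1 X99.44 Y32.97
G1 X64.33 Y22.04
M5
G00 X128.47 Y47.09
M4 S851
G1 X123.16 Y36.72 F911
G1 X116.83 Y46.51
G1 X128.47 Y47.09
M5
G00 X0.00 Y0.00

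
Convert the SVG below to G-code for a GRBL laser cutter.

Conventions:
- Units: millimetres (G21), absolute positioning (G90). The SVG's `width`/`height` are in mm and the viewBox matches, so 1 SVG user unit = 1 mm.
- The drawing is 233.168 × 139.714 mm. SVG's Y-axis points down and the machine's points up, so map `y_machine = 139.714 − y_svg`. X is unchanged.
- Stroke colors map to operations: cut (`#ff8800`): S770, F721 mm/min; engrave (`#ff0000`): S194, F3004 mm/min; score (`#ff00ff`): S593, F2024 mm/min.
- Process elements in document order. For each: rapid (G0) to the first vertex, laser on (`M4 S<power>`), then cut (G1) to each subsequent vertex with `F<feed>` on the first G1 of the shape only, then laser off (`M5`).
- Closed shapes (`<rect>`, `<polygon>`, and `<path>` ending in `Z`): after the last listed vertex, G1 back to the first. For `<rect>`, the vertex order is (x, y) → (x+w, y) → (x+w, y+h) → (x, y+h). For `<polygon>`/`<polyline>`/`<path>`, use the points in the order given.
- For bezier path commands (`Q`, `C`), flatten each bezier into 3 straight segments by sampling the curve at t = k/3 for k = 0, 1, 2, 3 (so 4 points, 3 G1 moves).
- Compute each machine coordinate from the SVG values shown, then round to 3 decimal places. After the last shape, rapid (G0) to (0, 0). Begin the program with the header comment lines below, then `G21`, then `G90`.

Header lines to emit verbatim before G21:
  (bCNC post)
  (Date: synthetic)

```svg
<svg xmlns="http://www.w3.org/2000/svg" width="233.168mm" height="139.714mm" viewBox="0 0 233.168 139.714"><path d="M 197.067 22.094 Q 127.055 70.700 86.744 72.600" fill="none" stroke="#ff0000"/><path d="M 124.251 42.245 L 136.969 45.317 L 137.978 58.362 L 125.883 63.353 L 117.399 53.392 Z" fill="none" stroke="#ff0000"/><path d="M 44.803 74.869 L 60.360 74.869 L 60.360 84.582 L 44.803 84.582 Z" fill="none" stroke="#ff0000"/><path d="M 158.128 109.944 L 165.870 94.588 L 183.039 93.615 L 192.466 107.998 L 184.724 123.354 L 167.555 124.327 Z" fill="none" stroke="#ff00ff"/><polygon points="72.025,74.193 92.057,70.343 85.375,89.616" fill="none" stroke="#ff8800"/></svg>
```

(bCNC post)
(Date: synthetic)
G21
G90
G0 X197.067 Y117.620
M4 S194
G1 X153.692 Y90.406 F3004
G1 X116.918 Y73.570
G1 X86.744 Y67.114
M5
G0 X124.251 Y97.469
M4 S194
G1 X136.969 Y94.397 F3004
G1 X137.978 Y81.352
G1 X125.883 Y76.361
G1 X117.399 Y86.322
G1 X124.251 Y97.469
M5
G0 X44.803 Y64.845
M4 S194
G1 X60.360 Y64.845 F3004
G1 X60.360 Y55.132
G1 X44.803 Y55.132
G1 X44.803 Y64.845
M5
G0 X158.128 Y29.770
M4 S593
G1 X165.870 Y45.126 F2024
G1 X183.039 Y46.099
G1 X192.466 Y31.716
G1 X184.724 Y16.360
G1 X167.555 Y15.387
G1 X158.128 Y29.770
M5
G0 X72.025 Y65.521
M4 S770
G1 X92.057 Y69.371 F721
G1 X85.375 Y50.098
G1 X72.025 Y65.521
M5
G0 X0.000 Y0.000

Since the viewBox matches the mm dimensions, user units are millimetres directly. The only transform is the Y-flip y_m = 139.714 − y_svg.

Shape 1 is a quadratic bezier drawn with `<path>`. Its stroke #ff0000 means engrave at S194, F3004. After flipping Y the toolpath is (197.067,117.620) → (153.692,90.406) → (116.918,73.570) → (86.744,67.114).

Shape 2 is a regular polygon drawn with `<path>`. Its stroke #ff0000 means engrave at S194, F3004. After flipping Y the toolpath is (124.251,97.469) → (136.969,94.397) → (137.978,81.352) → (125.883,76.361) → (117.399,86.322) → (124.251,97.469), returning to the start.

Shape 3 is a rectangle drawn with `<path>`. Its stroke #ff0000 means engrave at S194, F3004. After flipping Y the toolpath is (44.803,64.845) → (60.360,64.845) → (60.360,55.132) → (44.803,55.132) → (44.803,64.845), returning to the start.

Shape 4 is a regular polygon drawn with `<path>`. Its stroke #ff00ff means score at S593, F2024. After flipping Y the toolpath is (158.128,29.770) → (165.870,45.126) → (183.039,46.099) → (192.466,31.716) → (184.724,16.360) → (167.555,15.387) → (158.128,29.770), returning to the start.

Shape 5 is a regular polygon drawn with `<polygon>`. Its stroke #ff8800 means cut at S770, F721. After flipping Y the toolpath is (72.025,65.521) → (92.057,69.371) → (85.375,50.098) → (72.025,65.521), returning to the start.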